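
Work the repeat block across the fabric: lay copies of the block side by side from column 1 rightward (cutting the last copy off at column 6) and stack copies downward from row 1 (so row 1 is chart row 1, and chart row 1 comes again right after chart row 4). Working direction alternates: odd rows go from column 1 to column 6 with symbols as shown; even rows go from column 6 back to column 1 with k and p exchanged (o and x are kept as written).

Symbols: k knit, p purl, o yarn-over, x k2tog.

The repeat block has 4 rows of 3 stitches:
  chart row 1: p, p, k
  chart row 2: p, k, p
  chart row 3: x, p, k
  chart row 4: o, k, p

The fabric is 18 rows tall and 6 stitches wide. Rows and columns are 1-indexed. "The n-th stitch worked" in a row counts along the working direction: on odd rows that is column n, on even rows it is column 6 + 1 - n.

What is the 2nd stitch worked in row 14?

Row 14: (14-1) mod 4 = 1, so use chart row 2. Even row -> WS.
Chart row 2 tiled across columns 1-6: p k p p k p
WS row: flip the tiled sequence (start at column 6) and apply k<->p; o and x stay.
Row 14 as worked: k p k k p k
Counting 2 along the worked row gives p.

== STITCH ==
p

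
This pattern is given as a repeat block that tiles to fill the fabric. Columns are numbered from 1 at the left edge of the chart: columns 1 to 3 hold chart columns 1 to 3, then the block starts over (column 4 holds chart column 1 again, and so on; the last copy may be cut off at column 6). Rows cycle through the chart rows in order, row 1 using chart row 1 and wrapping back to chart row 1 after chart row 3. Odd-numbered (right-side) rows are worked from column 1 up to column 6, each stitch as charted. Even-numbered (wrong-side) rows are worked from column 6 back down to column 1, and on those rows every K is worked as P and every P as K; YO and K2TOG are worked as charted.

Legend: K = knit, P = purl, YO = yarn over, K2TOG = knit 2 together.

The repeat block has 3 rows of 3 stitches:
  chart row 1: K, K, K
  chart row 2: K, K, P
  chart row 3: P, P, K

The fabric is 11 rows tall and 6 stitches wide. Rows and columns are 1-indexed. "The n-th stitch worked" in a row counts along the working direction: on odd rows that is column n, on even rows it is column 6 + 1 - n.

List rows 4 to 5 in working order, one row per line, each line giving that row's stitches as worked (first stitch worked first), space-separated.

Row 4: chart row 1, WS - tiled (columns 1-6): K K K K K K; work from column 6 back to 1 with K<->P swapped.
Row 5: chart row 2, RS - tile across columns 1-6 and work as-is.

Rows as worked:
P P P P P P
K K P K K P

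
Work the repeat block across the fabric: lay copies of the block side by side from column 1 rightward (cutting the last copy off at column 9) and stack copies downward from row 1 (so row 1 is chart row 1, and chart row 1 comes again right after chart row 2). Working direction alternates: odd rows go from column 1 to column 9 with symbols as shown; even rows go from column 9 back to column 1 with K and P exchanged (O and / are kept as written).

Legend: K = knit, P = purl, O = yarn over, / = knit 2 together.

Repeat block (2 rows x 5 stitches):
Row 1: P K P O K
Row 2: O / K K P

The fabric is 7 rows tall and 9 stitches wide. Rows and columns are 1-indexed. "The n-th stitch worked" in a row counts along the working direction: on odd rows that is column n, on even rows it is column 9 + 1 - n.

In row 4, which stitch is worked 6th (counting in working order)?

For row 4: chart row = ((4-1) mod 2) + 1 = 2; this is a WS (even) row.
Chart row 2 tiled across columns 1-9: O / K K P O / K K
Wrong side: read the tiled row from column 9 down to 1 and exchange K with P (leave O, /).
Row 4 as worked: P P / O K P P / O
Stitch 6 in working order -> P

Result:
P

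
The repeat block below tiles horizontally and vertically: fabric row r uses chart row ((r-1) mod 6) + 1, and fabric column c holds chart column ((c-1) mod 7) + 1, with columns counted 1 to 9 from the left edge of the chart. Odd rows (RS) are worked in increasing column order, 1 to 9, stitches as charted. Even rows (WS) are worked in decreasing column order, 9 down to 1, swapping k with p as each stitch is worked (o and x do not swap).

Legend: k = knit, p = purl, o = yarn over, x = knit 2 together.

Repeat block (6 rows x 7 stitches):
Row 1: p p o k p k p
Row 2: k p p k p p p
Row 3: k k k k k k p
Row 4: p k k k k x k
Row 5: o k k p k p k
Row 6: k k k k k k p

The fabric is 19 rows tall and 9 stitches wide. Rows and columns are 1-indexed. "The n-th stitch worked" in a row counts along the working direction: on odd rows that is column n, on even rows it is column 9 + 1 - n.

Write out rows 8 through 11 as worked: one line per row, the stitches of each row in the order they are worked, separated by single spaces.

Row 8: chart row 2, WS - tiled (columns 1-9): k p p k p p p k p; work from column 9 back to 1 with k<->p swapped.
Row 9: chart row 3, RS - tile across columns 1-9 and work as-is.
Row 10: chart row 4, WS - tiled (columns 1-9): p k k k k x k p k; work from column 9 back to 1 with k<->p swapped.
Row 11: chart row 5, RS - tile across columns 1-9 and work as-is.

Rows as worked:
k p k k k p k k p
k k k k k k p k k
p k p x p p p p k
o k k p k p k o k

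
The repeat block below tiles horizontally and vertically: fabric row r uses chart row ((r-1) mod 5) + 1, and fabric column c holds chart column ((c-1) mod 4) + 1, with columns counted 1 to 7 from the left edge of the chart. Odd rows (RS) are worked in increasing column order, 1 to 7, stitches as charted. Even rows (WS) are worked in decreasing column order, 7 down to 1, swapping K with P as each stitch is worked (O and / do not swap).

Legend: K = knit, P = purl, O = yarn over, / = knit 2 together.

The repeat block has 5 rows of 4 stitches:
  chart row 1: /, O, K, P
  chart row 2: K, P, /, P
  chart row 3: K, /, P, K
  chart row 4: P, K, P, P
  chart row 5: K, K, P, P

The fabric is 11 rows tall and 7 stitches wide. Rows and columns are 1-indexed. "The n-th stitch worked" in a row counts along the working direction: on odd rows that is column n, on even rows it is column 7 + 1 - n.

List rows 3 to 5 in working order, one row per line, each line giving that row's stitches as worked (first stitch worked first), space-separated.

Row 3: chart row 3, RS - tile across columns 1-7 and work as-is.
Row 4: chart row 4, WS - tiled (columns 1-7): P K P P P K P; work from column 7 back to 1 with K<->P swapped.
Row 5: chart row 5, RS - tile across columns 1-7 and work as-is.

Rows as worked:
K / P K K / P
K P K K K P K
K K P P K K P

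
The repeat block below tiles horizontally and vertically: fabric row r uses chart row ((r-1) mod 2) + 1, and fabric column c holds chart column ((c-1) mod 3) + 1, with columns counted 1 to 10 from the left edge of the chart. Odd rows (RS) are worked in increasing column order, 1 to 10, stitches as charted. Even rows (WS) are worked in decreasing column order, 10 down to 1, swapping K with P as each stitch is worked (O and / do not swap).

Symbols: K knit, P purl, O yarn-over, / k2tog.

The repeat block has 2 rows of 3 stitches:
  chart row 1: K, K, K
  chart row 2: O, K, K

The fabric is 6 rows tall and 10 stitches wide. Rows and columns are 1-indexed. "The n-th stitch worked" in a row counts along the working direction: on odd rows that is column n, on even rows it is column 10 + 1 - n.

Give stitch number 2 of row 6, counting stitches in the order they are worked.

Result:
P

Derivation:
Row 6: (6-1) mod 2 = 1, so use chart row 2. Even row -> WS.
Chart row 2 tiled across columns 1-10: O K K O K K O K K O
WS row: flip the tiled sequence (start at column 10) and apply K<->P; O and / stay.
Row 6 as worked: O P P O P P O P P O
The 2nd stitch worked is P.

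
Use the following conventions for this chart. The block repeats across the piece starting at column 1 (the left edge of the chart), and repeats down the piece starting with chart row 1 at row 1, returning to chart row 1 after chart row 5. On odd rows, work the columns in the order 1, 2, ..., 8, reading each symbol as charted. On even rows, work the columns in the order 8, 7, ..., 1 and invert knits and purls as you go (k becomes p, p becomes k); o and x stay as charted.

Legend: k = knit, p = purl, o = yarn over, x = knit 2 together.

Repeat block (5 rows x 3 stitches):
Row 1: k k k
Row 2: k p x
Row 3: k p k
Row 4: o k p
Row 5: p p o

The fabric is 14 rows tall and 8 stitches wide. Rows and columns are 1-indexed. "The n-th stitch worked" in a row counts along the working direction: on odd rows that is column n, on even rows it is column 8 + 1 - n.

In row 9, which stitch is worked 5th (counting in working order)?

Row 9 uses chart row ((9-1) mod 5)+1 = 4. Row 9 is odd, so RS.
Chart row 4 tiled across columns 1-8: o k p o k p o k
RS: work column 1 to column 8, symbols as charted — the tiled row is the row as worked.
Stitch 5 in working order -> k

Stitch:
k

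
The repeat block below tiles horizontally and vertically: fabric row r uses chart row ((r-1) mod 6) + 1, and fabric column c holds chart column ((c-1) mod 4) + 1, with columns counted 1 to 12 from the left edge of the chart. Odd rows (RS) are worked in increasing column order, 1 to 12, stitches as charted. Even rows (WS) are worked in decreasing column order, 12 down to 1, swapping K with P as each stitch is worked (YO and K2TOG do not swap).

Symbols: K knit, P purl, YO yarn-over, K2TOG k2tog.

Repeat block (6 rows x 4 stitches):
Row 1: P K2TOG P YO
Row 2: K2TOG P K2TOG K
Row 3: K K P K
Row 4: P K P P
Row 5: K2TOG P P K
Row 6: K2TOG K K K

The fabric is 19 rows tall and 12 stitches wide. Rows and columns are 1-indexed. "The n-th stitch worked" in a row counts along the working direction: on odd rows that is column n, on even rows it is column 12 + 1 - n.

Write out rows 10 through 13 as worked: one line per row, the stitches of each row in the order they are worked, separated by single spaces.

Row 10: chart row 4, WS - tiled (columns 1-12): P K P P P K P P P K P P; work from column 12 back to 1 with K<->P swapped.
Row 11: chart row 5, RS - tile across columns 1-12 and work as-is.
Row 12: chart row 6, WS - tiled (columns 1-12): K2TOG K K K K2TOG K K K K2TOG K K K; work from column 12 back to 1 with K<->P swapped.
Row 13: chart row 1, RS - tile across columns 1-12 and work as-is.

Result:
K K P K K K P K K K P K
K2TOG P P K K2TOG P P K K2TOG P P K
P P P K2TOG P P P K2TOG P P P K2TOG
P K2TOG P YO P K2TOG P YO P K2TOG P YO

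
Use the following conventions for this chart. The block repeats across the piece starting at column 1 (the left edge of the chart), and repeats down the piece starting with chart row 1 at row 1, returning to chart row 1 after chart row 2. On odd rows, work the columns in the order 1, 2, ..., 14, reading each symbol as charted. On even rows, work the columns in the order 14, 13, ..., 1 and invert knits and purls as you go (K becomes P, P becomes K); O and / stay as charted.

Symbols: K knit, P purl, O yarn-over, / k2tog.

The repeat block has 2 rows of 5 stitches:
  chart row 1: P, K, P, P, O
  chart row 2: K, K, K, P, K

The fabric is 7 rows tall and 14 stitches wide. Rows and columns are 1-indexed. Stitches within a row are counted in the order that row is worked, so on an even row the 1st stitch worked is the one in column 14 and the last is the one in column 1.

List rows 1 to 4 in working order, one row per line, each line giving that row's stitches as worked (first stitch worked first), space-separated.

Result:
P K P P O P K P P O P K P P
K P P P P K P P P P K P P P
P K P P O P K P P O P K P P
K P P P P K P P P P K P P P

Derivation:
Row 1: chart row 1, RS - tile across columns 1-14 and work as-is.
Row 2: chart row 2, WS - tiled (columns 1-14): K K K P K K K K P K K K K P; work from column 14 back to 1 with K<->P swapped.
Row 3: chart row 1, RS - tile across columns 1-14 and work as-is.
Row 4: chart row 2, WS - tiled (columns 1-14): K K K P K K K K P K K K K P; work from column 14 back to 1 with K<->P swapped.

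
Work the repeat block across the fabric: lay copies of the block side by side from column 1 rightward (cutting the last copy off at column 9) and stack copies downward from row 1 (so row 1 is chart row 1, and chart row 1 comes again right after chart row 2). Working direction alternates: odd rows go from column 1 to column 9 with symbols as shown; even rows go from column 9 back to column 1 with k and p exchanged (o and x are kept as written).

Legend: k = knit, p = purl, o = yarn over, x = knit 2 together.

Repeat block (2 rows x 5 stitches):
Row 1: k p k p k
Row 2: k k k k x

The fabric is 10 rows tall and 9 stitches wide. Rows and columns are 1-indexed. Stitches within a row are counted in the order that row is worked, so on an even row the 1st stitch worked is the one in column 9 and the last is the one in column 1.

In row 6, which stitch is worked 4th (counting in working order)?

For row 6: chart row = ((6-1) mod 2) + 1 = 2; this is a WS (even) row.
Chart row 2 tiled across columns 1-9: k k k k x k k k k
WS row: flip the tiled sequence (start at column 9) and apply k<->p; o and x stay.
Row 6 as worked: p p p p x p p p p
The 4th stitch worked is p.

Stitch:
p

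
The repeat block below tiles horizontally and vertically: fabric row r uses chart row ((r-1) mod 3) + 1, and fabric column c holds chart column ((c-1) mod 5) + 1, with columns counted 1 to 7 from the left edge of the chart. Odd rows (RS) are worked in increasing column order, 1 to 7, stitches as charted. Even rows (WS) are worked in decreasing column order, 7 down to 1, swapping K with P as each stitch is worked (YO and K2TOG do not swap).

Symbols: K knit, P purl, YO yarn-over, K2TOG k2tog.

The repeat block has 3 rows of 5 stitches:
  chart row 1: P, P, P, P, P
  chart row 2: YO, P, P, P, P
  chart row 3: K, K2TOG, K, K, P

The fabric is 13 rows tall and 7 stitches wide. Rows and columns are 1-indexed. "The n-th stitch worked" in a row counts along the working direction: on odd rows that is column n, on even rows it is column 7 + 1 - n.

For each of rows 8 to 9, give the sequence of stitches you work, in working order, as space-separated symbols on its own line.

== ROWS AS WORKED ==
K YO K K K K YO
K K2TOG K K P K K2TOG

Derivation:
Row 8: chart row 2, WS - tiled (columns 1-7): YO P P P P YO P; work from column 7 back to 1 with K<->P swapped.
Row 9: chart row 3, RS - tile across columns 1-7 and work as-is.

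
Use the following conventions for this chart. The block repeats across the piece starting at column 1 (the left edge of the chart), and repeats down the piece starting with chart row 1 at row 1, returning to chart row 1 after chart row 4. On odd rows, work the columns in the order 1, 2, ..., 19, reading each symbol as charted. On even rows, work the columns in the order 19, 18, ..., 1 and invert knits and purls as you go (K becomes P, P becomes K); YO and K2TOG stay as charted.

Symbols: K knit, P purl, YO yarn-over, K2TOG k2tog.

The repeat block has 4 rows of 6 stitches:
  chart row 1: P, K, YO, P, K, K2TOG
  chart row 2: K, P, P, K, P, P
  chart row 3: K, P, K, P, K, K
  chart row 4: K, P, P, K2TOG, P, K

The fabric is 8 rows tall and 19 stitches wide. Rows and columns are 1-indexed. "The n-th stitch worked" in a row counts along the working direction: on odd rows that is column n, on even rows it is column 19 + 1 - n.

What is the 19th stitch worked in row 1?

Result:
P

Derivation:
Row 1: (1-1) mod 4 = 0, so use chart row 1. Odd row -> RS.
Chart row 1 tiled across columns 1-19: P K YO P K K2TOG P K YO P K K2TOG P K YO P K K2TOG P
Right side: take the tiled row as-is (worked left to right from column 1).
Stitch 19 in working order -> P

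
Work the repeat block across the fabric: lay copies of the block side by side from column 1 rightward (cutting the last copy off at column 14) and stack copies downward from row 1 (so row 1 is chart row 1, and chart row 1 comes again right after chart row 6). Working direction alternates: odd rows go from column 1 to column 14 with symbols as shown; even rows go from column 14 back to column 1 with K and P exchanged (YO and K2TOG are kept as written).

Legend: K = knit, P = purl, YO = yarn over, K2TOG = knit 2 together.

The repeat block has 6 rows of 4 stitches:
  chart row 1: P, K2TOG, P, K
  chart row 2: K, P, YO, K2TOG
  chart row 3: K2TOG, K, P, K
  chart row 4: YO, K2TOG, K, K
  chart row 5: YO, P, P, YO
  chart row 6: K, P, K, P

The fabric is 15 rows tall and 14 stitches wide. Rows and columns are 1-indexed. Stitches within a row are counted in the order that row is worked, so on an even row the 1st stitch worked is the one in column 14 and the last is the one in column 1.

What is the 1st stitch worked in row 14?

Result:
K

Derivation:
Row 14: (14-1) mod 6 = 1, so use chart row 2. Even row -> WS.
Chart row 2 tiled across columns 1-14: K P YO K2TOG K P YO K2TOG K P YO K2TOG K P
Wrong side: read the tiled row from column 14 down to 1 and exchange K with P (leave YO, K2TOG).
Row 14 as worked: K P K2TOG YO K P K2TOG YO K P K2TOG YO K P
Counting 1 along the worked row gives K.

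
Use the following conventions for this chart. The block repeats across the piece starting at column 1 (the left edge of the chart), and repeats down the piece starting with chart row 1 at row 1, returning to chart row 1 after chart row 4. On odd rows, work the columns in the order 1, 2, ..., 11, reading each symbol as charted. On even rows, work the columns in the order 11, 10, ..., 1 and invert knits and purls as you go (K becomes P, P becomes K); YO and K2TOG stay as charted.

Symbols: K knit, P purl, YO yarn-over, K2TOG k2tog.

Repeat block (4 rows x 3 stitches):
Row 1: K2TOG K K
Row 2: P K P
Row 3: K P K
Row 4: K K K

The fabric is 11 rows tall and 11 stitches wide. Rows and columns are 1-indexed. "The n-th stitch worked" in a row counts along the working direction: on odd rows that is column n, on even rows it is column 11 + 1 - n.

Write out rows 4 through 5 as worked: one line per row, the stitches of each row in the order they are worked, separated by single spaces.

Rows as worked:
P P P P P P P P P P P
K2TOG K K K2TOG K K K2TOG K K K2TOG K

Derivation:
Row 4: chart row 4, WS - tiled (columns 1-11): K K K K K K K K K K K; work from column 11 back to 1 with K<->P swapped.
Row 5: chart row 1, RS - tile across columns 1-11 and work as-is.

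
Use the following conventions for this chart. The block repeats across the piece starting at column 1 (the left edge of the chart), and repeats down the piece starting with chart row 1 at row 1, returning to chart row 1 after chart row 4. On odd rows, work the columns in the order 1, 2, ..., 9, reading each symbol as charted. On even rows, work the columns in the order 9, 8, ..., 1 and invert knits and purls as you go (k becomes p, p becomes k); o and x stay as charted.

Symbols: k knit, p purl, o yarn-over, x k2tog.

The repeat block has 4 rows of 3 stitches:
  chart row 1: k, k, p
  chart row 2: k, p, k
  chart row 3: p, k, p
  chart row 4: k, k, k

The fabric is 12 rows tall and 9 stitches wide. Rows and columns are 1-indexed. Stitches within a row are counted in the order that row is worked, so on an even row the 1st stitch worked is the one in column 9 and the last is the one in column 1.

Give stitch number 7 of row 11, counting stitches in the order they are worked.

Result:
p

Derivation:
Row 11: (11-1) mod 4 = 2, so use chart row 3. Odd row -> RS.
Chart row 3 tiled across columns 1-9: p k p p k p p k p
Right side: take the tiled row as-is (worked left to right from column 1).
The 7th stitch worked is p.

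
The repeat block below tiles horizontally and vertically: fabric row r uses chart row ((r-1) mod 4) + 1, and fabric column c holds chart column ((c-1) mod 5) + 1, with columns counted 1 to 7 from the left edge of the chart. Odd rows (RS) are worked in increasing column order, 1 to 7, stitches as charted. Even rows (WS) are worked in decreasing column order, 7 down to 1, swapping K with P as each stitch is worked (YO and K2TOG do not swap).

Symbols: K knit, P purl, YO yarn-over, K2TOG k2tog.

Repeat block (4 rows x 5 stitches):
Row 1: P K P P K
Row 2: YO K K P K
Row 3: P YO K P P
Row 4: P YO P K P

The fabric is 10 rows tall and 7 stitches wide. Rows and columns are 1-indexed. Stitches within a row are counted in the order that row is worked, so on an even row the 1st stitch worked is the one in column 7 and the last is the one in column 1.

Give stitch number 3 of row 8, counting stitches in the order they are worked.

== STITCH ==
K

Derivation:
For row 8: chart row = ((8-1) mod 4) + 1 = 4; this is a WS (even) row.
Chart row 4 tiled across columns 1-7: P YO P K P P YO
WS: work from column 7 back to column 1 (reverse the tiled row), swapping K<->P (YO and K2TOG unchanged).
Row 8 as worked: YO K K P K YO K
The 3rd stitch worked is K.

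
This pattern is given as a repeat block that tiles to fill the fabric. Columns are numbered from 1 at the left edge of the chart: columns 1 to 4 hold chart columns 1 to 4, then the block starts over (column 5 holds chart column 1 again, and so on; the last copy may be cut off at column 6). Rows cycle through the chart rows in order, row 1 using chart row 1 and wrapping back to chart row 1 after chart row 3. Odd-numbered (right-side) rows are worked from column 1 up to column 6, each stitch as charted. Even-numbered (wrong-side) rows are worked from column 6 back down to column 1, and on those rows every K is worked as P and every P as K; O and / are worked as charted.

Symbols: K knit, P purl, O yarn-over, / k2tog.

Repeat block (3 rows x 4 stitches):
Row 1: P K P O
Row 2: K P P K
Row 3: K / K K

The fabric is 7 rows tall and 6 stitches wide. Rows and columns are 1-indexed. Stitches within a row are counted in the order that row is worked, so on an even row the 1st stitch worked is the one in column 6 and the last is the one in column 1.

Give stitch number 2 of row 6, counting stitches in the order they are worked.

For row 6: chart row = ((6-1) mod 3) + 1 = 3; this is a WS (even) row.
Chart row 3 tiled across columns 1-6: K / K K K /
WS: work from column 6 back to column 1 (reverse the tiled row), swapping K<->P (O and / unchanged).
Row 6 as worked: / P P P / P
Stitch 2 in working order -> P

== STITCH ==
P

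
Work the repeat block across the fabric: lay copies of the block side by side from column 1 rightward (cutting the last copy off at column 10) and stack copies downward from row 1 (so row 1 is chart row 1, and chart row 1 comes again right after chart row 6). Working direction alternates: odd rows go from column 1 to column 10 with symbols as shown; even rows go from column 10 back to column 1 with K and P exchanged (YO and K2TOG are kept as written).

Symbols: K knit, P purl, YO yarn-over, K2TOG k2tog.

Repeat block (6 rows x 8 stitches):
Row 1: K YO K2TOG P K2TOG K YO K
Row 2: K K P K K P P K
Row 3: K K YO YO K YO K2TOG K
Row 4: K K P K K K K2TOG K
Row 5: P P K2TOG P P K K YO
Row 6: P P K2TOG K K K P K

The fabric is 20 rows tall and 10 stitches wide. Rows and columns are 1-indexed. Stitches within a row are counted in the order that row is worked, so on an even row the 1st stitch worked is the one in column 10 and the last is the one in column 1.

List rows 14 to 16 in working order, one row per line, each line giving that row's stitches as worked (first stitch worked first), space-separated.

Row 14: chart row 2, WS - tiled (columns 1-10): K K P K K P P K K K; work from column 10 back to 1 with K<->P swapped.
Row 15: chart row 3, RS - tile across columns 1-10 and work as-is.
Row 16: chart row 4, WS - tiled (columns 1-10): K K P K K K K2TOG K K K; work from column 10 back to 1 with K<->P swapped.

Result:
P P P K K P P K P P
K K YO YO K YO K2TOG K K K
P P P K2TOG P P P K P P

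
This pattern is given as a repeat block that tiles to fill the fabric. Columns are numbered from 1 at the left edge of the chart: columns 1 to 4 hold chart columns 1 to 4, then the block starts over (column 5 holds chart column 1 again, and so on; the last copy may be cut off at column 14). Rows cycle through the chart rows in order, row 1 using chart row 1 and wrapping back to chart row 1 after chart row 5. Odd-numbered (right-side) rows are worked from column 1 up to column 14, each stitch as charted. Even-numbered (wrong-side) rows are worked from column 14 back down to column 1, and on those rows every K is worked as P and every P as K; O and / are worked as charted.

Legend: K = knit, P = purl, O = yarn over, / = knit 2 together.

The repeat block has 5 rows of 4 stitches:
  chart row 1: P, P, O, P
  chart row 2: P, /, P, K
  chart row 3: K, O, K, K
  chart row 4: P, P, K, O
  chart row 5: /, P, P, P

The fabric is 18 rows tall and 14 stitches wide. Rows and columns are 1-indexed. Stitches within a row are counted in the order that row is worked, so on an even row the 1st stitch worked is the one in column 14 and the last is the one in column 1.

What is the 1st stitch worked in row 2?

Row 2 uses chart row ((2-1) mod 5)+1 = 2. Row 2 is even, so WS.
Chart row 2 tiled across columns 1-14: P / P K P / P K P / P K P /
Wrong side: read the tiled row from column 14 down to 1 and exchange K with P (leave O, /).
Row 2 as worked: / K P K / K P K / K P K / K
Counting 1 along the worked row gives /.

Result:
/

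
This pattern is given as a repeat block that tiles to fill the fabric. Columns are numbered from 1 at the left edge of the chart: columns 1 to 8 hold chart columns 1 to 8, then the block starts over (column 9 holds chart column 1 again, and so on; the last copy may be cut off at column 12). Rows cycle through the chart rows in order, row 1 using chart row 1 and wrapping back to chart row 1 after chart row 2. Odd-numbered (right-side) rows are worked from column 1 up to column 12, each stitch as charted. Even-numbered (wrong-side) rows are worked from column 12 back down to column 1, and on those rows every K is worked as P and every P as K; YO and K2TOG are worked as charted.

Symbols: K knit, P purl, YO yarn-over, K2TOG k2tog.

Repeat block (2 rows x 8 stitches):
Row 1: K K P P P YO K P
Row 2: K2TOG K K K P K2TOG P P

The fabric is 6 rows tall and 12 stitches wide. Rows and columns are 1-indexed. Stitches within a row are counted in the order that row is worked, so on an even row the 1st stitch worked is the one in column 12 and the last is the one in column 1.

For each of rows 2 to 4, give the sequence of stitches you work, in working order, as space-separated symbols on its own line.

Result:
P P P K2TOG K K K2TOG K P P P K2TOG
K K P P P YO K P K K P P
P P P K2TOG K K K2TOG K P P P K2TOG

Derivation:
Row 2: chart row 2, WS - tiled (columns 1-12): K2TOG K K K P K2TOG P P K2TOG K K K; work from column 12 back to 1 with K<->P swapped.
Row 3: chart row 1, RS - tile across columns 1-12 and work as-is.
Row 4: chart row 2, WS - tiled (columns 1-12): K2TOG K K K P K2TOG P P K2TOG K K K; work from column 12 back to 1 with K<->P swapped.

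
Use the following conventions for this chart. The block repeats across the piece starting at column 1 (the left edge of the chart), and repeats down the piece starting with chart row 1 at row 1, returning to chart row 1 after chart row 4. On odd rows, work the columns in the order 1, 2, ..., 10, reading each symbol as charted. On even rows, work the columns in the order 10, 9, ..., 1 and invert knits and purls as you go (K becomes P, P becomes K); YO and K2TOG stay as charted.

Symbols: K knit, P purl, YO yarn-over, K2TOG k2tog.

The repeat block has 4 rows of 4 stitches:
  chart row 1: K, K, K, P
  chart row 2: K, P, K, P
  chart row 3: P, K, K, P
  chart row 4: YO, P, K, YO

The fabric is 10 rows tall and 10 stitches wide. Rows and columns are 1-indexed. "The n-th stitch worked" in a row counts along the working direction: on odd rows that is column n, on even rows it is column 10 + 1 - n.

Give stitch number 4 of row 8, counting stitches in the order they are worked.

Row 8 uses chart row ((8-1) mod 4)+1 = 4. Row 8 is even, so WS.
Chart row 4 tiled across columns 1-10: YO P K YO YO P K YO YO P
Wrong side: read the tiled row from column 10 down to 1 and exchange K with P (leave YO, K2TOG).
Row 8 as worked: K YO YO P K YO YO P K YO
The 4th stitch worked is P.

== STITCH ==
P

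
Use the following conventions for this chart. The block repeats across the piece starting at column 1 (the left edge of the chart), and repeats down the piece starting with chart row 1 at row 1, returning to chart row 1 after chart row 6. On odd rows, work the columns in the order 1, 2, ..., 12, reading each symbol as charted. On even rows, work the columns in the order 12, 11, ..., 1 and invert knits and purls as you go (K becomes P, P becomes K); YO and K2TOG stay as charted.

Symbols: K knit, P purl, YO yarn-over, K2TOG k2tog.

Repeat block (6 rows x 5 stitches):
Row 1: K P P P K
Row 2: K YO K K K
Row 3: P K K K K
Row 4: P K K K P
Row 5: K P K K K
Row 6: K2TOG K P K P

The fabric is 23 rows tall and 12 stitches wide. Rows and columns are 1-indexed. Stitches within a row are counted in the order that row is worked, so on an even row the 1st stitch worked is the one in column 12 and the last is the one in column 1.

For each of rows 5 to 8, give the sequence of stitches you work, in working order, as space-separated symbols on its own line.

== ROWS AS WORKED ==
K P K K K K P K K K K P
P K2TOG K P K P K2TOG K P K P K2TOG
K P P P K K P P P K K P
YO P P P P YO P P P P YO P

Derivation:
Row 5: chart row 5, RS - tile across columns 1-12 and work as-is.
Row 6: chart row 6, WS - tiled (columns 1-12): K2TOG K P K P K2TOG K P K P K2TOG K; work from column 12 back to 1 with K<->P swapped.
Row 7: chart row 1, RS - tile across columns 1-12 and work as-is.
Row 8: chart row 2, WS - tiled (columns 1-12): K YO K K K K YO K K K K YO; work from column 12 back to 1 with K<->P swapped.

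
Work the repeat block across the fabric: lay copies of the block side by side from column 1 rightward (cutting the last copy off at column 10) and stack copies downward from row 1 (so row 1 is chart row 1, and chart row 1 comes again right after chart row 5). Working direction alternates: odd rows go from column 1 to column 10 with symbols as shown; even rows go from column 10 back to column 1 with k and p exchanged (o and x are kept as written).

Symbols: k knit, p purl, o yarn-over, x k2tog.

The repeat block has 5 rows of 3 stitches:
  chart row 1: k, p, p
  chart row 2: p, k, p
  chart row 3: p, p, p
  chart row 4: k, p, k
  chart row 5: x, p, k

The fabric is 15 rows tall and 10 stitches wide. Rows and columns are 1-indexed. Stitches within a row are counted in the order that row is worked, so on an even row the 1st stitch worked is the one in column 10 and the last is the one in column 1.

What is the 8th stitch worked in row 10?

For row 10: chart row = ((10-1) mod 5) + 1 = 5; this is a WS (even) row.
Chart row 5 tiled across columns 1-10: x p k x p k x p k x
WS: work from column 10 back to column 1 (reverse the tiled row), swapping k<->p (o and x unchanged).
Row 10 as worked: x p k x p k x p k x
Stitch 8 in working order -> p

Result:
p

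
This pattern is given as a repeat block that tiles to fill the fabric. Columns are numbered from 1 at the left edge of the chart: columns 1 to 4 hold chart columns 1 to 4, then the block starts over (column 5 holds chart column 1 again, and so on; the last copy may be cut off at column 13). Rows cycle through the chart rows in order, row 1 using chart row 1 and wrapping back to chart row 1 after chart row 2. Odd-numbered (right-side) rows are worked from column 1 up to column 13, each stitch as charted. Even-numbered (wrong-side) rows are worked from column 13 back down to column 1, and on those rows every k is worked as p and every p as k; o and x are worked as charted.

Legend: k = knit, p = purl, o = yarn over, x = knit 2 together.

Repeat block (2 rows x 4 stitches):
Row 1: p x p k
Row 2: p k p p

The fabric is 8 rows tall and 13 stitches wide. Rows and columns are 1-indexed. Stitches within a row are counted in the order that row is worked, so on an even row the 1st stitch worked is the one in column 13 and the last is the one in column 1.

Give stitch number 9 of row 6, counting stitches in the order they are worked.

== STITCH ==
k

Derivation:
For row 6: chart row = ((6-1) mod 2) + 1 = 2; this is a WS (even) row.
Chart row 2 tiled across columns 1-13: p k p p p k p p p k p p p
WS row: flip the tiled sequence (start at column 13) and apply k<->p; o and x stay.
Row 6 as worked: k k k p k k k p k k k p k
The 9th stitch worked is k.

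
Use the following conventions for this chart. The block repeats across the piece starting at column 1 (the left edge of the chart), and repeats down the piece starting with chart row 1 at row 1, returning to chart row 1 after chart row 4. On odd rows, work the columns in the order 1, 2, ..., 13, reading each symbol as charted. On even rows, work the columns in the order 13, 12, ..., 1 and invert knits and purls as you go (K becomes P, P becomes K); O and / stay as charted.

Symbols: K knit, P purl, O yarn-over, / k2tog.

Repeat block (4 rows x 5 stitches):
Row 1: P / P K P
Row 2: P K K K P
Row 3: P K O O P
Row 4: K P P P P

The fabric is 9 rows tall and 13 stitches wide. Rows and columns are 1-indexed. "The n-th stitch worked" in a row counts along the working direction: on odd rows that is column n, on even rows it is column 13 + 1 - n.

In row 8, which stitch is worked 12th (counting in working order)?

Result:
K

Derivation:
For row 8: chart row = ((8-1) mod 4) + 1 = 4; this is a WS (even) row.
Chart row 4 tiled across columns 1-13: K P P P P K P P P P K P P
Wrong side: read the tiled row from column 13 down to 1 and exchange K with P (leave O, /).
Row 8 as worked: K K P K K K K P K K K K P
The 12th stitch worked is K.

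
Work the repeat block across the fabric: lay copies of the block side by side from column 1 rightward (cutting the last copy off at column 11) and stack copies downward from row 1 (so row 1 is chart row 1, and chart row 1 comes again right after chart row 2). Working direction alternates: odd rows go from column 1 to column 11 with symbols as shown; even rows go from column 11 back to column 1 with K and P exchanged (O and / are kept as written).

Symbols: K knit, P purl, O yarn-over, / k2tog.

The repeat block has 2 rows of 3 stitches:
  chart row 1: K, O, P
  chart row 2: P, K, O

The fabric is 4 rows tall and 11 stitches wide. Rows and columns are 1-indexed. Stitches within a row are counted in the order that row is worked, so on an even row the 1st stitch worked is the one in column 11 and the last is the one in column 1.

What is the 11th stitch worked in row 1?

Result:
O

Derivation:
Row 1 uses chart row ((1-1) mod 2)+1 = 1. Row 1 is odd, so RS.
Chart row 1 tiled across columns 1-11: K O P K O P K O P K O
RS: work column 1 to column 11, symbols as charted — the tiled row is the row as worked.
Stitch 11 in working order -> O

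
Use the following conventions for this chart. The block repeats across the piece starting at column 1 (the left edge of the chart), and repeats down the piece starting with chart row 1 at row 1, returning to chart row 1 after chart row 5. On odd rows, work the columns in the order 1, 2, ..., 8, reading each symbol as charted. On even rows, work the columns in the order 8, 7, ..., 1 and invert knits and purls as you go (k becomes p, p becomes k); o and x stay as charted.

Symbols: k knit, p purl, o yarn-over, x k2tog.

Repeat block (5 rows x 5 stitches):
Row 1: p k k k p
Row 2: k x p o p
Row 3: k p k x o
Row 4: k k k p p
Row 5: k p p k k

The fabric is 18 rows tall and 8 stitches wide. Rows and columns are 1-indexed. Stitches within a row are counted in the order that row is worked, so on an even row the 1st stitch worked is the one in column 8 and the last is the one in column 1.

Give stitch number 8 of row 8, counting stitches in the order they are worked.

Row 8 uses chart row ((8-1) mod 5)+1 = 3. Row 8 is even, so WS.
Chart row 3 tiled across columns 1-8: k p k x o k p k
Wrong side: read the tiled row from column 8 down to 1 and exchange k with p (leave o, x).
Row 8 as worked: p k p o x p k p
Counting 8 along the worked row gives p.

Stitch:
p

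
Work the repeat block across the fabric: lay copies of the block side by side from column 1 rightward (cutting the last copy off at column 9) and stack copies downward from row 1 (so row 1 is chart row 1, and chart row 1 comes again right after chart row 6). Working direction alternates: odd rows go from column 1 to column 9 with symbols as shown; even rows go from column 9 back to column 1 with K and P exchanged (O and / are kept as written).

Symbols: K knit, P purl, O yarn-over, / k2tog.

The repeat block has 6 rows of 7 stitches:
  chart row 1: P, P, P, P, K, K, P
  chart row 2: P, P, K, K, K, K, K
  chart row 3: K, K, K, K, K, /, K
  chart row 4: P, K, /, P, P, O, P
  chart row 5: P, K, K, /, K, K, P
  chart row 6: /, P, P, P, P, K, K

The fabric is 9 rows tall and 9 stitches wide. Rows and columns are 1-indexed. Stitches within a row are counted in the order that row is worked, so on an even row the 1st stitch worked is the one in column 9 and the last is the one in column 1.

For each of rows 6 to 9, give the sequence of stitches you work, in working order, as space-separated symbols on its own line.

Result:
K / P P K K K K /
P P P P K K P P P
K K P P P P P K K
K K K K K / K K K

Derivation:
Row 6: chart row 6, WS - tiled (columns 1-9): / P P P P K K / P; work from column 9 back to 1 with K<->P swapped.
Row 7: chart row 1, RS - tile across columns 1-9 and work as-is.
Row 8: chart row 2, WS - tiled (columns 1-9): P P K K K K K P P; work from column 9 back to 1 with K<->P swapped.
Row 9: chart row 3, RS - tile across columns 1-9 and work as-is.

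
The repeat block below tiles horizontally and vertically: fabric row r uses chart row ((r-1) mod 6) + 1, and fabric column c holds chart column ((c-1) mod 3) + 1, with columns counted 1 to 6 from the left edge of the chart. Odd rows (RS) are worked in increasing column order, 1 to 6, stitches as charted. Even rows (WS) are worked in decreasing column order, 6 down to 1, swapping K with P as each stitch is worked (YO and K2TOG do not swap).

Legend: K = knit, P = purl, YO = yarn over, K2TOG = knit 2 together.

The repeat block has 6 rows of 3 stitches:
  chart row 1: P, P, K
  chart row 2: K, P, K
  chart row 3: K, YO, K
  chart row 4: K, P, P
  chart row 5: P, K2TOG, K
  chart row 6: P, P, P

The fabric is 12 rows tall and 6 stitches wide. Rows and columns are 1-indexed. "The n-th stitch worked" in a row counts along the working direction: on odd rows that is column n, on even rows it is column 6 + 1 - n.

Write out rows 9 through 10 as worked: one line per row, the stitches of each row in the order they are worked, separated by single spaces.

Row 9: chart row 3, RS - tile across columns 1-6 and work as-is.
Row 10: chart row 4, WS - tiled (columns 1-6): K P P K P P; work from column 6 back to 1 with K<->P swapped.

== ROWS AS WORKED ==
K YO K K YO K
K K P K K P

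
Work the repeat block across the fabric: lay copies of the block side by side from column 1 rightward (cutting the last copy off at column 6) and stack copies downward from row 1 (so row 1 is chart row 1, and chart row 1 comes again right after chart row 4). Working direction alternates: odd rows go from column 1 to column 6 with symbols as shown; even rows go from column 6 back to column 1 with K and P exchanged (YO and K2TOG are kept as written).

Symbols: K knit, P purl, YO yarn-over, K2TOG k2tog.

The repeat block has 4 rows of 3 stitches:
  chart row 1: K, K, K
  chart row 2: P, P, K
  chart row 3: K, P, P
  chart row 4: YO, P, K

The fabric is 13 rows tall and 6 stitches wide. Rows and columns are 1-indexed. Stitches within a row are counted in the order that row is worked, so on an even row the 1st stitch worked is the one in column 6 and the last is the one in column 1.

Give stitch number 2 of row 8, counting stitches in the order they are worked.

Result:
K

Derivation:
For row 8: chart row = ((8-1) mod 4) + 1 = 4; this is a WS (even) row.
Chart row 4 tiled across columns 1-6: YO P K YO P K
WS row: flip the tiled sequence (start at column 6) and apply K<->P; YO and K2TOG stay.
Row 8 as worked: P K YO P K YO
Stitch 2 in working order -> K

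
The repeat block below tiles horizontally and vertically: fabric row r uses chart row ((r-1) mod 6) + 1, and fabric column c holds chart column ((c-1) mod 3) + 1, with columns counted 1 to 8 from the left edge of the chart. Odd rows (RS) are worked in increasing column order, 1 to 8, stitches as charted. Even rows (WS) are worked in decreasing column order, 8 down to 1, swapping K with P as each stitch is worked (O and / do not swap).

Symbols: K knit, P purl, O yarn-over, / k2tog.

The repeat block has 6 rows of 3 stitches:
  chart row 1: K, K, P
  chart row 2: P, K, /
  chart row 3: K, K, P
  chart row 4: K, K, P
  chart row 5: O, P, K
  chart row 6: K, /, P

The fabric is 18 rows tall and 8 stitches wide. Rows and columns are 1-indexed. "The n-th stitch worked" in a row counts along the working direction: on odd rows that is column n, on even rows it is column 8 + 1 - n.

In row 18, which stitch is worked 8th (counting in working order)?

Row 18: (18-1) mod 6 = 5, so use chart row 6. Even row -> WS.
Chart row 6 tiled across columns 1-8: K / P K / P K /
WS: work from column 8 back to column 1 (reverse the tiled row), swapping K<->P (O and / unchanged).
Row 18 as worked: / P K / P K / P
The 8th stitch worked is P.

Result:
P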